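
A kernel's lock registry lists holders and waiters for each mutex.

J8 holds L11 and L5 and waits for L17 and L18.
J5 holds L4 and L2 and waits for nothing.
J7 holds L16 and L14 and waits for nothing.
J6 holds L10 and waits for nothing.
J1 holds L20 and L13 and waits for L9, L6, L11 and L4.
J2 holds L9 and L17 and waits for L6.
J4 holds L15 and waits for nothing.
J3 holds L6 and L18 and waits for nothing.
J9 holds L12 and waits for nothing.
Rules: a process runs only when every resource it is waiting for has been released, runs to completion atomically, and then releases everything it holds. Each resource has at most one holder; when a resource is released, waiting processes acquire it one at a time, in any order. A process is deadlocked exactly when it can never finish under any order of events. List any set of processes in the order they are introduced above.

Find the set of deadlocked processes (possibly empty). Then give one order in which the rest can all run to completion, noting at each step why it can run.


The deadlocked set is empty.
Key observation: no waiting chain loops back on itself — every chain ends at a process that waits on nothing, so everyone eventually runs.
A valid finishing order for the others: J6, J5, J3, J2, J9, J4, J8, J1, J7.
Verifying each step:
  J6: no waits; runs immediately, freeing L10
  J5: no waits; runs immediately, freeing L4 and L2
  J3: no waits; runs immediately, freeing L6 and L18
  J2: everything it awaited (L6) is free; runs, freeing L9 and L17
  J9: no waits; runs immediately, freeing L12
  J4: no waits; runs immediately, freeing L15
  J8: everything it awaited (L17 and L18) is free; runs, freeing L11 and L5
  J1: everything it awaited (L9, L6, L11 and L4) is free; runs, freeing L20 and L13
  J7: no waits; runs immediately, freeing L16 and L14


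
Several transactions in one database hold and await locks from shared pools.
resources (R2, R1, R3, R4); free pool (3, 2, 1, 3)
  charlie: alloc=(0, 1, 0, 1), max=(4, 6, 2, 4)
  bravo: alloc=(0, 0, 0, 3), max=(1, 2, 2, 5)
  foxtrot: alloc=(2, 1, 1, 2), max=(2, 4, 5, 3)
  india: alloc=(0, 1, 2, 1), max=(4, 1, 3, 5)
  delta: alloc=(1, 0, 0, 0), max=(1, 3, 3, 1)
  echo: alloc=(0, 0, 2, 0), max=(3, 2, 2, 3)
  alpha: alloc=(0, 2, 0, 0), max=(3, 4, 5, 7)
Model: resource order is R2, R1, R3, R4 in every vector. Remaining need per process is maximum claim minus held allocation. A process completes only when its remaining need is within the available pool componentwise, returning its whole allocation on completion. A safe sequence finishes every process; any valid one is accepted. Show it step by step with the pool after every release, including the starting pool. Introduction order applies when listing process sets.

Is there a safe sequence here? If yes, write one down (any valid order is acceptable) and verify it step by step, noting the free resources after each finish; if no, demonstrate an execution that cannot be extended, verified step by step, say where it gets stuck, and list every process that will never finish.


UNSAFE — no complete ordering exists.
Key observation: after echo, bravo the pool peaks at (3, 2, 3, 6), and each blocked process is short somewhere: charlie on R2, R1; foxtrot on R1, R3; india on R2; delta on R1; alpha on R3, R4.
A maximal execution: echo, bravo — then nothing else fits. Verifying each step:
  pool = (3, 2, 1, 3)
  run echo (needs (3, 2, 0, 3), free (3, 2, 1, 3)); after release of (0, 0, 2, 0) the pool is (3, 2, 3, 3)
  run bravo (needs (1, 2, 2, 2), free (3, 2, 3, 3)); after release of (0, 0, 0, 3) the pool is (3, 2, 3, 6)
  charlie cannot run: need (4, 5, 2, 3) vs free (3, 2, 3, 6) (insufficient R2 and R1)
  foxtrot cannot run: need (0, 3, 4, 1) vs free (3, 2, 3, 6) (insufficient R1 and R3)
  india cannot run: need (4, 0, 1, 4) vs free (3, 2, 3, 6) (insufficient R2)
  delta cannot run: need (0, 3, 3, 1) vs free (3, 2, 3, 6) (insufficient R1)
  alpha cannot run: need (3, 2, 5, 7) vs free (3, 2, 3, 6) (insufficient R3 and R4)
Permanently blocked: charlie, foxtrot, india, delta and alpha.


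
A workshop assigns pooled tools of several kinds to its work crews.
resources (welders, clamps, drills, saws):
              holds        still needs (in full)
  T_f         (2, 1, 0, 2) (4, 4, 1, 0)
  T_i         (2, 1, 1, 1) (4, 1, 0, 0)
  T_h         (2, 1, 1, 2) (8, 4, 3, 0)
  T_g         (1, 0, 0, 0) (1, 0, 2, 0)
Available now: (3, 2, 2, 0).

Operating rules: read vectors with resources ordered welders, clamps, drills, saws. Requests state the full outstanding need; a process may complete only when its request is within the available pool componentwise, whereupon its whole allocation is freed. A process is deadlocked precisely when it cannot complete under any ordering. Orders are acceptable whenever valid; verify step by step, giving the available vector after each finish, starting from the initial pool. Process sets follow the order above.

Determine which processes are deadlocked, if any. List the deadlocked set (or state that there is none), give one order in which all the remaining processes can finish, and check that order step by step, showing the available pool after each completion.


The deadlocked set is T_f and T_h.
Key observation: even finishing T_g, T_i leaves just (6, 3, 3, 1) free — too little clamps for any of the remaining processes.
The rest can finish in the order T_g, T_i. Verifying each step:
  pool = (3, 2, 2, 0)
  run T_g (needs (1, 0, 2, 0), free (3, 2, 2, 0)); after release of (1, 0, 0, 0) the pool is (4, 2, 2, 0)
  run T_i (needs (4, 1, 0, 0), free (4, 2, 2, 0)); after release of (2, 1, 1, 1) the pool is (6, 3, 3, 1)
The blocked processes can never fit:
  T_f cannot run: need (4, 4, 1, 0) vs free (6, 3, 3, 1) (insufficient clamps)
  T_h cannot run: need (8, 4, 3, 0) vs free (6, 3, 3, 1) (insufficient welders and clamps)


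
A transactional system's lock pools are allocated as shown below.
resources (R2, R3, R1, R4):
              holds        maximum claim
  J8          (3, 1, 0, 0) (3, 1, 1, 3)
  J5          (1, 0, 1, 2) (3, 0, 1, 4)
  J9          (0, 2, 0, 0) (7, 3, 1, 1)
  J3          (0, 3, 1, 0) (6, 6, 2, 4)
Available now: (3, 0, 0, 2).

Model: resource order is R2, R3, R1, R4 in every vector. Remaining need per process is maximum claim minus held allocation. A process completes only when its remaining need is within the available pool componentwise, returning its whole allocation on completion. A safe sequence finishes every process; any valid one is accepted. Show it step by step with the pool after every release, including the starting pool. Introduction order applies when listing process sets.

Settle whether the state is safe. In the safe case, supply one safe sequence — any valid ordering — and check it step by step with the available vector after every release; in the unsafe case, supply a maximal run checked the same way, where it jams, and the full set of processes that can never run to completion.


SAFE — a valid safe sequence is J5, J8, J9, J3.
Key observation: the first exact fit in this order is J5 — it needs (2, 0, 0, 2) with (3, 0, 0, 2) free, meeting a requested resource to the last unit.
Walking it through:
  pool = (3, 0, 0, 2)
  J5: need (2, 0, 0, 2) fits (3, 0, 0, 2); releases (1, 0, 1, 2), pool now (4, 0, 1, 4)
  J8: need (0, 0, 1, 3) fits (4, 0, 1, 4); releases (3, 1, 0, 0), pool now (7, 1, 1, 4)
  J9: need (7, 1, 1, 1) fits (7, 1, 1, 4); releases (0, 2, 0, 0), pool now (7, 3, 1, 4)
  J3: need (6, 3, 1, 4) fits (7, 3, 1, 4); releases (0, 3, 1, 0), pool now (7, 6, 2, 4)


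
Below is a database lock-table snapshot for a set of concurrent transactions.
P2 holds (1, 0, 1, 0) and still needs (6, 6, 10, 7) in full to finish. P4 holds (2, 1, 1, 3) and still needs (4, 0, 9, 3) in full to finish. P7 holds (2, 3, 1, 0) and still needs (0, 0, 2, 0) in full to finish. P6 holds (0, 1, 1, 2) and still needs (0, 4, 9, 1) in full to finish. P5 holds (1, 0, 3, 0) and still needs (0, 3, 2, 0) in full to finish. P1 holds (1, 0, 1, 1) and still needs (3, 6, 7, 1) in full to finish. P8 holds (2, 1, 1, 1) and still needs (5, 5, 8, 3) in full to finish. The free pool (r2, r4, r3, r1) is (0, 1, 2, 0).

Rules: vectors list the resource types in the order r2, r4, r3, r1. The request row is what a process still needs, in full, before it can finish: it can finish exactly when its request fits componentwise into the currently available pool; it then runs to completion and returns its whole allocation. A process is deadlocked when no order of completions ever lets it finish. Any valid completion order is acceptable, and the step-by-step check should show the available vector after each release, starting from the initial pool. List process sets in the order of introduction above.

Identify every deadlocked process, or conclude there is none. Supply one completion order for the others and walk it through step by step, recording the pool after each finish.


The deadlocked set is P2, P4, P6, P1 and P8.
Key observation: P7, P5 can finish, but then (3, 4, 6, 0) is all there is, and the blocked group's r3 demands exceed it.
The rest can finish in the order P7, P5. Verifying each step:
  pool = (0, 1, 2, 0)
  P7 needs (0, 0, 2, 0) <= (0, 1, 2, 0) -> finishes; pool += (2, 3, 1, 0) = (2, 4, 3, 0)
  P5 needs (0, 3, 2, 0) <= (2, 4, 3, 0) -> finishes; pool += (1, 0, 3, 0) = (3, 4, 6, 0)
The stuck group stays short no matter what:
  blocked: P2 wants (6, 6, 10, 7), pool (3, 4, 6, 0) — not enough r2, r4, r3 and r1
  blocked: P4 wants (4, 0, 9, 3), pool (3, 4, 6, 0) — not enough r2, r3 and r1
  blocked: P6 wants (0, 4, 9, 1), pool (3, 4, 6, 0) — not enough r3 and r1
  blocked: P1 wants (3, 6, 7, 1), pool (3, 4, 6, 0) — not enough r4, r3 and r1
  blocked: P8 wants (5, 5, 8, 3), pool (3, 4, 6, 0) — not enough r2, r4, r3 and r1


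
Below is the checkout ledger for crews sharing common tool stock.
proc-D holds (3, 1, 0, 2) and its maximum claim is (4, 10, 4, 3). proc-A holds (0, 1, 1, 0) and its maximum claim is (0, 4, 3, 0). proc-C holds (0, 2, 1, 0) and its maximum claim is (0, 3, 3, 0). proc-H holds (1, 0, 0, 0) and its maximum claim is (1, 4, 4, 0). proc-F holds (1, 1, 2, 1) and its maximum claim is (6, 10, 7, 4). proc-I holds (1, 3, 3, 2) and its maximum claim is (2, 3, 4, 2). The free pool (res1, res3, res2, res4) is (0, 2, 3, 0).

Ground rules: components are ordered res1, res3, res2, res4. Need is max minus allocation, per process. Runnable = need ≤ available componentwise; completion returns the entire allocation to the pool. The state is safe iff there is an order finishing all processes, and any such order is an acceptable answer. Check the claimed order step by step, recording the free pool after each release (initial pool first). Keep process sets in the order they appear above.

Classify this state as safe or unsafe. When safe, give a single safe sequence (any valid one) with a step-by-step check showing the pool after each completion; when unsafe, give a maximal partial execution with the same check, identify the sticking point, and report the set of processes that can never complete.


The state is UNSAFE.
Key observation: res3 is the bottleneck — with proc-C, proc-H, proc-A, proc-I done the pool holds (2, 8, 8, 2), short of every remaining need.
A maximal execution: proc-C, proc-H, proc-A, proc-I — then nothing else fits. Walking it through:
  pool = (0, 2, 3, 0)
  proc-C needs (0, 1, 2, 0) <= (0, 2, 3, 0) -> finishes; pool += (0, 2, 1, 0) = (0, 4, 4, 0)
  proc-H needs (0, 4, 4, 0) <= (0, 4, 4, 0) -> finishes; pool += (1, 0, 0, 0) = (1, 4, 4, 0)
  proc-A needs (0, 3, 2, 0) <= (1, 4, 4, 0) -> finishes; pool += (0, 1, 1, 0) = (1, 5, 5, 0)
  proc-I needs (1, 0, 1, 0) <= (1, 5, 5, 0) -> finishes; pool += (1, 3, 3, 2) = (2, 8, 8, 2)
  proc-D still needs (1, 9, 4, 1) but only (2, 8, 8, 2) is free — short on res3
  proc-F still needs (5, 9, 5, 3) but only (2, 8, 8, 2) is free — short on res1, res3 and res4
Permanently blocked: proc-D and proc-F.


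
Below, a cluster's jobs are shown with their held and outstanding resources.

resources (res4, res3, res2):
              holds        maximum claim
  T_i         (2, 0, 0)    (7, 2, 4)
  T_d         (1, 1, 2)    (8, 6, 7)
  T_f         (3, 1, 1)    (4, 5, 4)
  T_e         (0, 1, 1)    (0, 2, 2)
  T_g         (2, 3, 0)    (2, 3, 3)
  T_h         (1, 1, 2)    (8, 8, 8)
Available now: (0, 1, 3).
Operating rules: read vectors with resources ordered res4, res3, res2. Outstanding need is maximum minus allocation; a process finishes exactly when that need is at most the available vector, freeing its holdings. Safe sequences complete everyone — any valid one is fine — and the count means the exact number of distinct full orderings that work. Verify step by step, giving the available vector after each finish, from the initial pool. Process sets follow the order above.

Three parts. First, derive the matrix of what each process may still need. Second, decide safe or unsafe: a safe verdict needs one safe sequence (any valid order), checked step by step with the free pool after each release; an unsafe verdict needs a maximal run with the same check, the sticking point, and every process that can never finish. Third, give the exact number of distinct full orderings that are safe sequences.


(1) Outstanding need per process (order res4, res3, res2):
  T_i: (5, 2, 4)
  T_d: (7, 5, 5)
  T_f: (1, 4, 3)
  T_e: (0, 1, 1)
  T_g: (0, 0, 3)
  T_h: (7, 7, 6)
(2) SAFE, for example via the order T_g, T_f, T_i, T_e, T_d, T_h.
Key observation: T_g is the earliest step where a requested resource binds exactly: need (0, 0, 3), pool (0, 1, 3) at its turn.
Step-by-step check:
  pool = (0, 1, 3)
  run T_g (needs (0, 0, 3), free (0, 1, 3)); after release of (2, 3, 0) the pool is (2, 4, 3)
  run T_f (needs (1, 4, 3), free (2, 4, 3)); after release of (3, 1, 1) the pool is (5, 5, 4)
  run T_i (needs (5, 2, 4), free (5, 5, 4)); after release of (2, 0, 0) the pool is (7, 5, 4)
  run T_e (needs (0, 1, 1), free (7, 5, 4)); after release of (0, 1, 1) the pool is (7, 6, 5)
  run T_d (needs (7, 5, 5), free (7, 6, 5)); after release of (1, 1, 2) the pool is (8, 7, 7)
  run T_h (needs (7, 7, 6), free (8, 7, 7)); after release of (1, 1, 2) the pool is (9, 8, 9)
(3) The exact count: 4 of the possible complete orderings are safe sequences.


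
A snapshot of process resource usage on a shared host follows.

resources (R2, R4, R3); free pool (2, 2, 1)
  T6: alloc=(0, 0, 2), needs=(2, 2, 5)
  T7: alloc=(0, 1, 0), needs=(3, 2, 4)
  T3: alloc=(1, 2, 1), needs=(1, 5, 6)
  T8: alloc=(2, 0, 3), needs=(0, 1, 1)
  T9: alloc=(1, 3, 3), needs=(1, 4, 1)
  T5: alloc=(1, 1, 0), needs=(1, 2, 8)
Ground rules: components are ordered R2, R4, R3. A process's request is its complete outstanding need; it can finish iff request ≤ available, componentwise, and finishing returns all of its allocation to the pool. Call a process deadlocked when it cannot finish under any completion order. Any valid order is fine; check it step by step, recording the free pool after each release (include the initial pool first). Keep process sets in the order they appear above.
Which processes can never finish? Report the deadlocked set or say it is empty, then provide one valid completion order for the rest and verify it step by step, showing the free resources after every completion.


The deadlocked set is T6, T3, T9 and T5.
Key observation: after T8, T7 the pool peaks at (4, 3, 4), and each blocked process is short somewhere: T6 on R3; T3 on R4, R3; T9 on R4; T5 on R3.
A valid finishing order for the others: T8, T7. Verifying each step:
  pool = (2, 2, 1)
  T8: need (0, 1, 1) fits (2, 2, 1); releases (2, 0, 3), pool now (4, 2, 4)
  T7: need (3, 2, 4) fits (4, 2, 4); releases (0, 1, 0), pool now (4, 3, 4)
The stuck group stays short no matter what:
  T6 cannot run: need (2, 2, 5) vs free (4, 3, 4) (insufficient R3)
  T3 cannot run: need (1, 5, 6) vs free (4, 3, 4) (insufficient R4 and R3)
  T9 cannot run: need (1, 4, 1) vs free (4, 3, 4) (insufficient R4)
  T5 cannot run: need (1, 2, 8) vs free (4, 3, 4) (insufficient R3)


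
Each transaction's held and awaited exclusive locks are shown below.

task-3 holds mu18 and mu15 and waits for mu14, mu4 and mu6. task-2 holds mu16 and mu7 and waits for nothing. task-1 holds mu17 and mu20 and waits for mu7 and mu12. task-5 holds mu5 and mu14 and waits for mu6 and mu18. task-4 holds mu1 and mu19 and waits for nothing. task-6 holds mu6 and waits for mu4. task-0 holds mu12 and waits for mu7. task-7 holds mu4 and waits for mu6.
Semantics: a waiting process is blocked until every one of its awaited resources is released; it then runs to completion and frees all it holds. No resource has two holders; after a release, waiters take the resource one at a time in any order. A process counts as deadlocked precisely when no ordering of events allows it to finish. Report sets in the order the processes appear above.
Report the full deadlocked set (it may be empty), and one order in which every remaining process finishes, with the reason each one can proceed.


Deadlocked set: task-3, task-5, task-6 and task-7.
Key observation: the loop task-3 -> task-5 -> task-3 blocks itself forever; task-6 and task-7 are caught in further circular waits.
A valid finishing order for the others: task-2, task-0, task-4, task-1.
Verifying each step:
  task-2: no waits; runs immediately, freeing mu16 and mu7
  task-0: everything it awaited (mu7) is free; runs, freeing mu12
  task-4: no waits; runs immediately, freeing mu1 and mu19
  task-1: everything it awaited (mu7 and mu12) is free; runs, freeing mu17 and mu20


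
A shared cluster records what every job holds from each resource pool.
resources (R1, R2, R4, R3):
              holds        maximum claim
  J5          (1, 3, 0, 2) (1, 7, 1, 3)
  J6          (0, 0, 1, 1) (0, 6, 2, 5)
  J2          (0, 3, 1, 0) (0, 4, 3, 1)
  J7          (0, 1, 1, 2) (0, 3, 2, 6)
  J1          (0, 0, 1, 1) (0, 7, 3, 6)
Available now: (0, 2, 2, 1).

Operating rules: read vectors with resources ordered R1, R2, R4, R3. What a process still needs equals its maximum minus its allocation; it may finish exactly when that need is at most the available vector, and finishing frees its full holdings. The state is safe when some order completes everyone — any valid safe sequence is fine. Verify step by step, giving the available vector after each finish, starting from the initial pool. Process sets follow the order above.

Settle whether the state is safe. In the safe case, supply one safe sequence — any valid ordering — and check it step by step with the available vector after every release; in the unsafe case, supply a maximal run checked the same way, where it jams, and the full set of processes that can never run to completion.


UNSAFE — no complete ordering exists.
Key observation: J2, J5 can finish, but then (1, 8, 3, 3) is all there is, and the blocked group's R3 demands exceed it.
Going as far as possible: J2, J5; after that, nothing fits. Check, step by step:
  pool = (0, 2, 2, 1)
  run J2 (needs (0, 1, 2, 1), free (0, 2, 2, 1)); after release of (0, 3, 1, 0) the pool is (0, 5, 3, 1)
  run J5 (needs (0, 4, 1, 1), free (0, 5, 3, 1)); after release of (1, 3, 0, 2) the pool is (1, 8, 3, 3)
  J6 cannot run: need (0, 6, 1, 4) vs free (1, 8, 3, 3) (insufficient R3)
  J7 cannot run: need (0, 2, 1, 4) vs free (1, 8, 3, 3) (insufficient R3)
  J1 cannot run: need (0, 7, 2, 5) vs free (1, 8, 3, 3) (insufficient R3)
Never able to finish: J6, J7 and J1.


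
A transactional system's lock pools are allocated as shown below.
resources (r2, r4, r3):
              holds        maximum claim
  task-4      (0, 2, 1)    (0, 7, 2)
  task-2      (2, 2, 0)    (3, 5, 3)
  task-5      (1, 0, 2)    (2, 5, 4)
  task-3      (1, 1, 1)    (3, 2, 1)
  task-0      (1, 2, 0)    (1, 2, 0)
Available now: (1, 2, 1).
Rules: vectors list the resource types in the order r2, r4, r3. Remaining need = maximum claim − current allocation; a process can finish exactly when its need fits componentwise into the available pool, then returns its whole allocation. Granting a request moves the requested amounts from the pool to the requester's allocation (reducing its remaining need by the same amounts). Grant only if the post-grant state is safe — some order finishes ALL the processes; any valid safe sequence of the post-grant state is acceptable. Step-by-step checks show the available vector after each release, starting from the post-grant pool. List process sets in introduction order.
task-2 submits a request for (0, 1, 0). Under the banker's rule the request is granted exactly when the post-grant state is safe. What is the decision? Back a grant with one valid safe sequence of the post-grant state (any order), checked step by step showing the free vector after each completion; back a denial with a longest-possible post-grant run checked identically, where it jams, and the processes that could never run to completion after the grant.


DENY: after the grant no complete ordering would exist.
Key observation: after task-0, task-3 the pool peaks at (3, 4, 2), and each blocked process is short somewhere: task-4 on r4; task-2 on r3; task-5 on r4.
After a pretend grant, a maximal execution: task-0, task-3 — then nothing else fits. Walking it through:
  pool = (1, 1, 1)
  task-0 needs (0, 0, 0) <= (1, 1, 1) -> finishes; pool += (1, 2, 0) = (2, 3, 1)
  task-3 needs (2, 1, 0) <= (2, 3, 1) -> finishes; pool += (1, 1, 1) = (3, 4, 2)
  blocked: task-4 wants (0, 5, 1), pool (3, 4, 2) — not enough r4
  blocked: task-2 wants (1, 2, 3), pool (3, 4, 2) — not enough r3
  blocked: task-5 wants (1, 5, 2), pool (3, 4, 2) — not enough r4
Had the request been granted, task-4, task-2 and task-5 could never finish.


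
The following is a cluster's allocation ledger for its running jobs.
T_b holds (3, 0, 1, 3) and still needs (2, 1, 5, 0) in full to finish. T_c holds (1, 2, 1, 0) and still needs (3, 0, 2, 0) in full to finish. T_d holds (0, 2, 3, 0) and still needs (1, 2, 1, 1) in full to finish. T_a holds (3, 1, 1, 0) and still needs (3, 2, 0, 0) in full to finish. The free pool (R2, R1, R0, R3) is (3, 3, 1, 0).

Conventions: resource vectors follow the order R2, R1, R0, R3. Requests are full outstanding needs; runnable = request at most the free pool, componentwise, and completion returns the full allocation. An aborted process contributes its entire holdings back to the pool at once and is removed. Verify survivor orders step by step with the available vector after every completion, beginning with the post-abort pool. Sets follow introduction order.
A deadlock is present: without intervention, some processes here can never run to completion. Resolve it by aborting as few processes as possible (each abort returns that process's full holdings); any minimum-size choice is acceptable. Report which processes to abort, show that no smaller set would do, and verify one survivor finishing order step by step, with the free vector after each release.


Abort T_b.
Key observation: aborting T_b returns (3, 0, 1, 3), and T_d — hopeless before — runs at step 1 with the returned capacity in the pool.
Why nothing smaller works: aborting no one leaves the state deadlocked as given.
One survivor order: T_d, T_a, T_c. Step-by-step check (post-abort pool first):
  pool = (6, 3, 2, 3)
  run T_d (needs (1, 2, 1, 1), free (6, 3, 2, 3)); after release of (0, 2, 3, 0) the pool is (6, 5, 5, 3)
  run T_a (needs (3, 2, 0, 0), free (6, 5, 5, 3)); after release of (3, 1, 1, 0) the pool is (9, 6, 6, 3)
  run T_c (needs (3, 0, 2, 0), free (9, 6, 6, 3)); after release of (1, 2, 1, 0) the pool is (10, 8, 7, 3)


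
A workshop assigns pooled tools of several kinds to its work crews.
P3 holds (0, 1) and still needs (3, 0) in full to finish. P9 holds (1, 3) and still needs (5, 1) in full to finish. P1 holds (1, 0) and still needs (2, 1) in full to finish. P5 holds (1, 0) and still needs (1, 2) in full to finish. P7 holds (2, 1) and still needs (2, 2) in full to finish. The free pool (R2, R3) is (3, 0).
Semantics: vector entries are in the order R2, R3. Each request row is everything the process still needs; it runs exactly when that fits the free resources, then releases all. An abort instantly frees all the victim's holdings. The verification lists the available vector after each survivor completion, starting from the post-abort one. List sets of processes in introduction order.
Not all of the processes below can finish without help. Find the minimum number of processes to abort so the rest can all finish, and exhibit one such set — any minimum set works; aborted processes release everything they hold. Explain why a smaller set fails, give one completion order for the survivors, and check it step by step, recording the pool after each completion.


The answer: abort P5.
Key observation: no ordering could ever have run P9 before the abort of P5; with (1, 0) back in the pool it fits at step 3.
No smaller set exists: with zero aborts the deadlock remains.
One survivor order: P3, P1, P9, P7. Walking it through (post-abort pool first):
  pool = (4, 0)
  P3 needs (3, 0) <= (4, 0) -> finishes; pool += (0, 1) = (4, 1)
  P1 needs (2, 1) <= (4, 1) -> finishes; pool += (1, 0) = (5, 1)
  P9 needs (5, 1) <= (5, 1) -> finishes; pool += (1, 3) = (6, 4)
  P7 needs (2, 2) <= (6, 4) -> finishes; pool += (2, 1) = (8, 5)


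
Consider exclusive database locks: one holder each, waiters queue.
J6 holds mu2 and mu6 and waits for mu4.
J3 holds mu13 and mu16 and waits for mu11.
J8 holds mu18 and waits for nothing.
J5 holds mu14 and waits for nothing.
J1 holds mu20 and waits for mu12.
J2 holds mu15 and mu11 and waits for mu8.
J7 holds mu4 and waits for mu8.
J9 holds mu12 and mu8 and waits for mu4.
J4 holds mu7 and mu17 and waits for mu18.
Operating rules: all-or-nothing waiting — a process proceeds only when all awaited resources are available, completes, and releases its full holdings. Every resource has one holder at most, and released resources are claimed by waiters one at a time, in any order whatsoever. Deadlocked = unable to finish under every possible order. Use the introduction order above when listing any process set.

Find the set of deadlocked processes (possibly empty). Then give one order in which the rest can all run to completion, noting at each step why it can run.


The deadlocked set is J6, J3, J1, J2, J7 and J9.
Key observation: along J7 -> J9 -> J7, each member waits on what the next one holds — a deadlock; J6, J3, J1 and J2 wait into the deadlock from upstream.
The rest can finish in the order J8, J4, J5.
Verifying each step:
  J8: no waits; runs immediately, freeing mu18
  J4 waits on mu18 — all released -> runs and releases mu7 and mu17
  J5: no waits; runs immediately, freeing mu14


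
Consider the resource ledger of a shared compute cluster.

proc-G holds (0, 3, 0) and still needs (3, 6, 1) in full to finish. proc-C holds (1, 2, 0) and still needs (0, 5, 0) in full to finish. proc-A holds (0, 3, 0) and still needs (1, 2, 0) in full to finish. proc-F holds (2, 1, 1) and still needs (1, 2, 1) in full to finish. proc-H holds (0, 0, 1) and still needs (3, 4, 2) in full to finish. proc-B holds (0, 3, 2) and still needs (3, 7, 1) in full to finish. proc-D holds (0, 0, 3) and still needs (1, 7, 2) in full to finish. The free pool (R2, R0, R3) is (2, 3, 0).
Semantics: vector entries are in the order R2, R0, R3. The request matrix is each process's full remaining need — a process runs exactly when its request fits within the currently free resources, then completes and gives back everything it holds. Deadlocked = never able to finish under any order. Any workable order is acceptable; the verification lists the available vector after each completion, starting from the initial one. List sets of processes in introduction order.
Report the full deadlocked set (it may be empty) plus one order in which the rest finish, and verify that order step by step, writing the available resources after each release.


Deadlocked set: proc-G, proc-F, proc-H, proc-B and proc-D.
Key observation: even finishing proc-A, proc-C leaves just (3, 8, 0) free — too little R3 for any of the remaining processes.
One completion order for the rest: proc-A, proc-C. Walking it through:
  pool = (2, 3, 0)
  proc-A needs (1, 2, 0) <= (2, 3, 0) -> finishes; pool += (0, 3, 0) = (2, 6, 0)
  proc-C needs (0, 5, 0) <= (2, 6, 0) -> finishes; pool += (1, 2, 0) = (3, 8, 0)
The blocked processes can never fit:
  proc-G still needs (3, 6, 1) but only (3, 8, 0) is free — short on R3
  proc-F still needs (1, 2, 1) but only (3, 8, 0) is free — short on R3
  proc-H still needs (3, 4, 2) but only (3, 8, 0) is free — short on R3
  proc-B still needs (3, 7, 1) but only (3, 8, 0) is free — short on R3
  proc-D still needs (1, 7, 2) but only (3, 8, 0) is free — short on R3


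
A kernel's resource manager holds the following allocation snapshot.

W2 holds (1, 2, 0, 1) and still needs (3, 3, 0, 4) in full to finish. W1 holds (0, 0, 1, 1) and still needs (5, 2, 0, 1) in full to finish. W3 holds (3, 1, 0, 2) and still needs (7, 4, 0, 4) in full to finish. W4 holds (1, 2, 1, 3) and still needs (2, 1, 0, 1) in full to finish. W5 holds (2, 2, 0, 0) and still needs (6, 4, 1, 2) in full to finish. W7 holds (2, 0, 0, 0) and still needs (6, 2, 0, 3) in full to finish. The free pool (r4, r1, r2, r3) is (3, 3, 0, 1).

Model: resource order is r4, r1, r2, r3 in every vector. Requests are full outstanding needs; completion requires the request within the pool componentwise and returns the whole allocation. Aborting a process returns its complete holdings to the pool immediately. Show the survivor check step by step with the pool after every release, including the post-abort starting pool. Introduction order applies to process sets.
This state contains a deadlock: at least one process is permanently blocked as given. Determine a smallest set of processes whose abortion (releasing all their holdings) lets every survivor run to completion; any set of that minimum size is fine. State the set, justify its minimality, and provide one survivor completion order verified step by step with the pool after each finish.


Minimum abort set: W3.
Key observation: the returned (3, 1, 0, 2) from W3 is what brings W5 — unrunnable before, under any order — into play at step 4.
No smaller set exists: with zero aborts the deadlock remains.
Survivors finish in the order: W4, W1, W2, W5, W7. Check, step by step (pool after the aborts first):
  pool = (6, 4, 0, 3)
  run W4 (needs (2, 1, 0, 1), free (6, 4, 0, 3)); after release of (1, 2, 1, 3) the pool is (7, 6, 1, 6)
  run W1 (needs (5, 2, 0, 1), free (7, 6, 1, 6)); after release of (0, 0, 1, 1) the pool is (7, 6, 2, 7)
  run W2 (needs (3, 3, 0, 4), free (7, 6, 2, 7)); after release of (1, 2, 0, 1) the pool is (8, 8, 2, 8)
  run W5 (needs (6, 4, 1, 2), free (8, 8, 2, 8)); after release of (2, 2, 0, 0) the pool is (10, 10, 2, 8)
  run W7 (needs (6, 2, 0, 3), free (10, 10, 2, 8)); after release of (2, 0, 0, 0) the pool is (12, 10, 2, 8)


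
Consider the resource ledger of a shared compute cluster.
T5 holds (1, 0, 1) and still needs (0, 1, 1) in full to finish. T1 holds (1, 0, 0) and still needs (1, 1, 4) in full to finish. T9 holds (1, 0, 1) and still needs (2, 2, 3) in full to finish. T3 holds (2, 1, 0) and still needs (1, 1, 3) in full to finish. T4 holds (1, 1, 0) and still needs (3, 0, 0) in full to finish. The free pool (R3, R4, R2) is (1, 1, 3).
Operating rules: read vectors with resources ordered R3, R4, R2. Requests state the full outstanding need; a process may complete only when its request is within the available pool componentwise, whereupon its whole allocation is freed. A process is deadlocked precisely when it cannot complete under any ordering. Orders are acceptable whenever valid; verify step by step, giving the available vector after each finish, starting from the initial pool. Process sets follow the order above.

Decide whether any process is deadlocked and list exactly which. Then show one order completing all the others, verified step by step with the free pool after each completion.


Nothing here is deadlocked.
Key observation: no deadlock: T3 fits now, and the freed resources carry the rest through.
One completion order for the rest: T3, T9, T4, T1, T5. Verifying each step:
  pool = (1, 1, 3)
  T3 needs (1, 1, 3) <= (1, 1, 3) -> finishes; pool += (2, 1, 0) = (3, 2, 3)
  T9 needs (2, 2, 3) <= (3, 2, 3) -> finishes; pool += (1, 0, 1) = (4, 2, 4)
  T4 needs (3, 0, 0) <= (4, 2, 4) -> finishes; pool += (1, 1, 0) = (5, 3, 4)
  T1 needs (1, 1, 4) <= (5, 3, 4) -> finishes; pool += (1, 0, 0) = (6, 3, 4)
  T5 needs (0, 1, 1) <= (6, 3, 4) -> finishes; pool += (1, 0, 1) = (7, 3, 5)


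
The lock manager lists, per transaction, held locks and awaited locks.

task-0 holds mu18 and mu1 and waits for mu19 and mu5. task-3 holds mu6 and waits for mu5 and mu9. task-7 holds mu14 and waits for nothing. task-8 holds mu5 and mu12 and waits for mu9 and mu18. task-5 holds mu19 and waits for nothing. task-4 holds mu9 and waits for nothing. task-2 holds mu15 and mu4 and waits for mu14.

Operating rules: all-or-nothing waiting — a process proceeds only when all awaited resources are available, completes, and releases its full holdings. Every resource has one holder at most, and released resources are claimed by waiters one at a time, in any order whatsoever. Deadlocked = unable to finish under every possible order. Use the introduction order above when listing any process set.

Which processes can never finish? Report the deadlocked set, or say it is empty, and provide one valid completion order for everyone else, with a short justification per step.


Deadlocked set: task-0, task-3 and task-8.
Key observation: the knot is the closed ring of waits task-0 -> task-8 -> task-0; task-3 waits into the deadlock from upstream.
The rest can finish in the order task-7, task-5, task-2, task-4.
Check, step by step:
  task-7: no waits; runs immediately, freeing mu14
  task-5: no waits; runs immediately, freeing mu19
  run task-2 (all its waits — mu14 — are resolved); releases mu15 and mu4
  task-4: no waits; runs immediately, freeing mu9


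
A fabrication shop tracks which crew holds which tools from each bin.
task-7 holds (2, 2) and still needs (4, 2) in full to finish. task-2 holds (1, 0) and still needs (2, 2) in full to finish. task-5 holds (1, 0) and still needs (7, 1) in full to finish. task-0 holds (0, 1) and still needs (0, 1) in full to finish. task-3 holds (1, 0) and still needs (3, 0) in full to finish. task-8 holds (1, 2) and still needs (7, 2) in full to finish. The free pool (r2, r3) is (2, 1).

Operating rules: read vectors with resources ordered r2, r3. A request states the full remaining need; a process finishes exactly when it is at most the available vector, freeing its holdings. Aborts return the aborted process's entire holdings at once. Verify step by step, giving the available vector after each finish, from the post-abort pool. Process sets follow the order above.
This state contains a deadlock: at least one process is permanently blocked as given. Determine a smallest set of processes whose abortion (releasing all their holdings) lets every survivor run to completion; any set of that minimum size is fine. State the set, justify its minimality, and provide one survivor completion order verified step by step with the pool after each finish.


The answer: abort task-8.
Key observation: no ordering could ever have run task-5 before the abort of task-8; with (1, 2) back in the pool it fits at step 4.
Minimality: the empty abort set fails — the state is deadlocked as it stands.
The survivors complete as task-2, task-3, task-7, task-5, task-0. Check, step by step (starting from the post-abort pool):
  pool = (3, 3)
  run task-2 (needs (2, 2), free (3, 3)); after release of (1, 0) the pool is (4, 3)
  run task-3 (needs (3, 0), free (4, 3)); after release of (1, 0) the pool is (5, 3)
  run task-7 (needs (4, 2), free (5, 3)); after release of (2, 2) the pool is (7, 5)
  run task-5 (needs (7, 1), free (7, 5)); after release of (1, 0) the pool is (8, 5)
  run task-0 (needs (0, 1), free (8, 5)); after release of (0, 1) the pool is (8, 6)


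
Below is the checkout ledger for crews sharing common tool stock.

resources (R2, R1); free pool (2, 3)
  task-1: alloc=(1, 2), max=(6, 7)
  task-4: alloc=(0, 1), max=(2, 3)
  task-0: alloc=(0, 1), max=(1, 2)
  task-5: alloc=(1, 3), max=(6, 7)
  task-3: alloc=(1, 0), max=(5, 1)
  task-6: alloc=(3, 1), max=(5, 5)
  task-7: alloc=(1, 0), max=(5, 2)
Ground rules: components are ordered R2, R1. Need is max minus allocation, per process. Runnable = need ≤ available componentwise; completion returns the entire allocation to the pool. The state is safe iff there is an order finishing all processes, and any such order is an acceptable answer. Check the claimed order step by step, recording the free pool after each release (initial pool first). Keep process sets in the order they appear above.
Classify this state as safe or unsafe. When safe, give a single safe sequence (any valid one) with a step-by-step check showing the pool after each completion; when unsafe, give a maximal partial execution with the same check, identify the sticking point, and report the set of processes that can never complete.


SAFE — a valid safe sequence is task-4, task-6, task-1, task-7, task-5, task-0, task-3.
Key observation: reading the order forward, task-4 is the first process whose need (2, 2) meets the free pool (2, 3) exactly on a resource it requests.
Check, step by step:
  pool = (2, 3)
  run task-4 (needs (2, 2), free (2, 3)); after release of (0, 1) the pool is (2, 4)
  run task-6 (needs (2, 4), free (2, 4)); after release of (3, 1) the pool is (5, 5)
  run task-1 (needs (5, 5), free (5, 5)); after release of (1, 2) the pool is (6, 7)
  run task-7 (needs (4, 2), free (6, 7)); after release of (1, 0) the pool is (7, 7)
  run task-5 (needs (5, 4), free (7, 7)); after release of (1, 3) the pool is (8, 10)
  run task-0 (needs (1, 1), free (8, 10)); after release of (0, 1) the pool is (8, 11)
  run task-3 (needs (4, 1), free (8, 11)); after release of (1, 0) the pool is (9, 11)


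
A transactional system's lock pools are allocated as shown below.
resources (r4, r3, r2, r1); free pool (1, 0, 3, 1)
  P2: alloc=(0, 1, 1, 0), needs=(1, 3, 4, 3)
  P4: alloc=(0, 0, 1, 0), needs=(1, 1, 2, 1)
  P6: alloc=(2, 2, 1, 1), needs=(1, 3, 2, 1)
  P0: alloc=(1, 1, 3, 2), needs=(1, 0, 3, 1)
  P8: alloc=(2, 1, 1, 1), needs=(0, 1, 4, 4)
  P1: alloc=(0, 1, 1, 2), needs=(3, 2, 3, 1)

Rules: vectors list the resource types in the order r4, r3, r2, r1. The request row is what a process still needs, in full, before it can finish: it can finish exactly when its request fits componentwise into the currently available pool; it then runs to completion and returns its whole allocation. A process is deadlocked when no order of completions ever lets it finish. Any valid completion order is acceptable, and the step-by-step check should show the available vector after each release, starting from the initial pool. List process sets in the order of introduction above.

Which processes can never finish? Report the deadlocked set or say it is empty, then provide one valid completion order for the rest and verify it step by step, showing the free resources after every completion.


Deadlocked set: P2, P6, P8 and P1.
Key observation: after P0, P4 the pool peaks at (2, 1, 7, 3), and each blocked process is short somewhere: P2 on r3; P6 on r3; P8 on r1; P1 on r4, r3.
A valid finishing order for the others: P0, P4. Verifying each step:
  pool = (1, 0, 3, 1)
  P0: need (1, 0, 3, 1) fits (1, 0, 3, 1); releases (1, 1, 3, 2), pool now (2, 1, 6, 3)
  P4: need (1, 1, 2, 1) fits (2, 1, 6, 3); releases (0, 0, 1, 0), pool now (2, 1, 7, 3)
None of the blocked processes ever fits:
  P2 still needs (1, 3, 4, 3) but only (2, 1, 7, 3) is free — short on r3
  P6 still needs (1, 3, 2, 1) but only (2, 1, 7, 3) is free — short on r3
  P8 still needs (0, 1, 4, 4) but only (2, 1, 7, 3) is free — short on r1
  P1 still needs (3, 2, 3, 1) but only (2, 1, 7, 3) is free — short on r4 and r3


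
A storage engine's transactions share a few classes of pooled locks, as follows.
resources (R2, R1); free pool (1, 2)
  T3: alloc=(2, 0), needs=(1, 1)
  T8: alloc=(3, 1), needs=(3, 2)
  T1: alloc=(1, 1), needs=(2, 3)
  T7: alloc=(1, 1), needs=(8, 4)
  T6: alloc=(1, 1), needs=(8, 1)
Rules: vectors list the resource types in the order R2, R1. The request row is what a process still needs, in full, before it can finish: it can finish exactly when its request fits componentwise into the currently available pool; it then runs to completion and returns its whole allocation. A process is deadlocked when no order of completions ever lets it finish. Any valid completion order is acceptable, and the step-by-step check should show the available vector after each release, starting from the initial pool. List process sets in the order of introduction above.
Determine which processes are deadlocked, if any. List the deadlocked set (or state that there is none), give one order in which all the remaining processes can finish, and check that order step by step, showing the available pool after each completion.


Deadlocked: T7 and T6.
Key observation: no order helps: past T3, T8, T1, the free pool tops out at (7, 4), below what each blocked process needs in R2.
A valid finishing order for the others: T3, T8, T1. Step-by-step check:
  pool = (1, 2)
  run T3 (needs (1, 1), free (1, 2)); after release of (2, 0) the pool is (3, 2)
  run T8 (needs (3, 2), free (3, 2)); after release of (3, 1) the pool is (6, 3)
  run T1 (needs (2, 3), free (6, 3)); after release of (1, 1) the pool is (7, 4)
The blocked processes can never fit:
  blocked: T7 wants (8, 4), pool (7, 4) — not enough R2
  blocked: T6 wants (8, 1), pool (7, 4) — not enough R2
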